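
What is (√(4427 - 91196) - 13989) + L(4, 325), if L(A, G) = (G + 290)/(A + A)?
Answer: -111297/8 + 3*I*√9641 ≈ -13912.0 + 294.57*I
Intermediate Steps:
L(A, G) = (290 + G)/(2*A) (L(A, G) = (290 + G)/((2*A)) = (290 + G)*(1/(2*A)) = (290 + G)/(2*A))
(√(4427 - 91196) - 13989) + L(4, 325) = (√(4427 - 91196) - 13989) + (½)*(290 + 325)/4 = (√(-86769) - 13989) + (½)*(¼)*615 = (3*I*√9641 - 13989) + 615/8 = (-13989 + 3*I*√9641) + 615/8 = -111297/8 + 3*I*√9641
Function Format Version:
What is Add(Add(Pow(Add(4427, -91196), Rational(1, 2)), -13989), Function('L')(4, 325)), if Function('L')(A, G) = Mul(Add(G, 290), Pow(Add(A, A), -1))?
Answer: Add(Rational(-111297, 8), Mul(3, I, Pow(9641, Rational(1, 2)))) ≈ Add(-13912., Mul(294.57, I))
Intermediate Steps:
Function('L')(A, G) = Mul(Rational(1, 2), Pow(A, -1), Add(290, G)) (Function('L')(A, G) = Mul(Add(290, G), Pow(Mul(2, A), -1)) = Mul(Add(290, G), Mul(Rational(1, 2), Pow(A, -1))) = Mul(Rational(1, 2), Pow(A, -1), Add(290, G)))
Add(Add(Pow(Add(4427, -91196), Rational(1, 2)), -13989), Function('L')(4, 325)) = Add(Add(Pow(Add(4427, -91196), Rational(1, 2)), -13989), Mul(Rational(1, 2), Pow(4, -1), Add(290, 325))) = Add(Add(Pow(-86769, Rational(1, 2)), -13989), Mul(Rational(1, 2), Rational(1, 4), 615)) = Add(Add(Mul(3, I, Pow(9641, Rational(1, 2))), -13989), Rational(615, 8)) = Add(Add(-13989, Mul(3, I, Pow(9641, Rational(1, 2)))), Rational(615, 8)) = Add(Rational(-111297, 8), Mul(3, I, Pow(9641, Rational(1, 2))))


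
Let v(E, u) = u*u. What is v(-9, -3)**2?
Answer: 81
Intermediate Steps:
v(E, u) = u**2
v(-9, -3)**2 = ((-3)**2)**2 = 9**2 = 81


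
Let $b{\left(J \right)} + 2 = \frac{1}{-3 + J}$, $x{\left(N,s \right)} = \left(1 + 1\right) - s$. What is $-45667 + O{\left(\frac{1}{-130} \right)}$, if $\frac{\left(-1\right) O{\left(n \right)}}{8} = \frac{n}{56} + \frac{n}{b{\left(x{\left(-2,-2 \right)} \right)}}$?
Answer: $- \frac{8311405}{182} \approx -45667.0$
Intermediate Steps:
$x{\left(N,s \right)} = 2 - s$
$b{\left(J \right)} = -2 + \frac{1}{-3 + J}$
$O{\left(n \right)} = \frac{55 n}{7}$ ($O{\left(n \right)} = - 8 \left(\frac{n}{56} + \frac{n}{\frac{1}{-3 + \left(2 - -2\right)} \left(7 - 2 \left(2 - -2\right)\right)}\right) = - 8 \left(n \frac{1}{56} + \frac{n}{\frac{1}{-3 + \left(2 + 2\right)} \left(7 - 2 \left(2 + 2\right)\right)}\right) = - 8 \left(\frac{n}{56} + \frac{n}{\frac{1}{-3 + 4} \left(7 - 8\right)}\right) = - 8 \left(\frac{n}{56} + \frac{n}{1^{-1} \left(7 - 8\right)}\right) = - 8 \left(\frac{n}{56} + \frac{n}{1 \left(-1\right)}\right) = - 8 \left(\frac{n}{56} + \frac{n}{-1}\right) = - 8 \left(\frac{n}{56} + n \left(-1\right)\right) = - 8 \left(\frac{n}{56} - n\right) = - 8 \left(- \frac{55 n}{56}\right) = \frac{55 n}{7}$)
$-45667 + O{\left(\frac{1}{-130} \right)} = -45667 + \frac{55}{7 \left(-130\right)} = -45667 + \frac{55}{7} \left(- \frac{1}{130}\right) = -45667 - \frac{11}{182} = - \frac{8311405}{182}$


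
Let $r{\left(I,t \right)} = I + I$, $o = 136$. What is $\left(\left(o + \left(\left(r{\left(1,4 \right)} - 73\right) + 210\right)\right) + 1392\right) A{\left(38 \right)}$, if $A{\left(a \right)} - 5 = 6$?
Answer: $18337$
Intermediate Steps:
$A{\left(a \right)} = 11$ ($A{\left(a \right)} = 5 + 6 = 11$)
$r{\left(I,t \right)} = 2 I$
$\left(\left(o + \left(\left(r{\left(1,4 \right)} - 73\right) + 210\right)\right) + 1392\right) A{\left(38 \right)} = \left(\left(136 + \left(\left(2 \cdot 1 - 73\right) + 210\right)\right) + 1392\right) 11 = \left(\left(136 + \left(\left(2 - 73\right) + 210\right)\right) + 1392\right) 11 = \left(\left(136 + \left(-71 + 210\right)\right) + 1392\right) 11 = \left(\left(136 + 139\right) + 1392\right) 11 = \left(275 + 1392\right) 11 = 1667 \cdot 11 = 18337$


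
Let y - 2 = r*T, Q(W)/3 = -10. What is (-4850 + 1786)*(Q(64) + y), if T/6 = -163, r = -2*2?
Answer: -11900576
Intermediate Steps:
r = -4
T = -978 (T = 6*(-163) = -978)
Q(W) = -30 (Q(W) = 3*(-10) = -30)
y = 3914 (y = 2 - 4*(-978) = 2 + 3912 = 3914)
(-4850 + 1786)*(Q(64) + y) = (-4850 + 1786)*(-30 + 3914) = -3064*3884 = -11900576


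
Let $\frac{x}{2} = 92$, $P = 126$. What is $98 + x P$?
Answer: $23282$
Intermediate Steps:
$x = 184$ ($x = 2 \cdot 92 = 184$)
$98 + x P = 98 + 184 \cdot 126 = 98 + 23184 = 23282$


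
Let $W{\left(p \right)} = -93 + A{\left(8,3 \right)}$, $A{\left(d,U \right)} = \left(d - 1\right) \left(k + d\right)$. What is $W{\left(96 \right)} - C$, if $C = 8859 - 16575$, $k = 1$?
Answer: $7686$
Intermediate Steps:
$A{\left(d,U \right)} = \left(1 + d\right) \left(-1 + d\right)$ ($A{\left(d,U \right)} = \left(d - 1\right) \left(1 + d\right) = \left(-1 + d\right) \left(1 + d\right) = \left(1 + d\right) \left(-1 + d\right)$)
$W{\left(p \right)} = -30$ ($W{\left(p \right)} = -93 - \left(1 - 8^{2}\right) = -93 + \left(-1 + 64\right) = -93 + 63 = -30$)
$C = -7716$
$W{\left(96 \right)} - C = -30 - -7716 = -30 + 7716 = 7686$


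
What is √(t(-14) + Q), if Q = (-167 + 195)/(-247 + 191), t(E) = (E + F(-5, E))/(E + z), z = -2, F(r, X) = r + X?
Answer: 5/4 ≈ 1.2500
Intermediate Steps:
F(r, X) = X + r
t(E) = (-5 + 2*E)/(-2 + E) (t(E) = (E + (E - 5))/(E - 2) = (E + (-5 + E))/(-2 + E) = (-5 + 2*E)/(-2 + E))
Q = -½ (Q = 28/(-56) = 28*(-1/56) = -½ ≈ -0.50000)
√(t(-14) + Q) = √((-5 + 2*(-14))/(-2 - 14) - ½) = √((-5 - 28)/(-16) - ½) = √(-1/16*(-33) - ½) = √(33/16 - ½) = √(25/16) = 5/4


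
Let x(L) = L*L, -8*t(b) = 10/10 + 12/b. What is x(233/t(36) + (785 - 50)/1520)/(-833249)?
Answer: -180493274025/77005539584 ≈ -2.3439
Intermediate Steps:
t(b) = -⅛ - 3/(2*b) (t(b) = -(10/10 + 12/b)/8 = -(10*(⅒) + 12/b)/8 = -(1 + 12/b)/8 = -⅛ - 3/(2*b))
x(L) = L²
x(233/t(36) + (785 - 50)/1520)/(-833249) = (233/(((⅛)*(-12 - 1*36)/36)) + (785 - 50)/1520)²/(-833249) = (233/(((⅛)*(1/36)*(-12 - 36))) + 735*(1/1520))²*(-1/833249) = (233/(((⅛)*(1/36)*(-48))) + 147/304)²*(-1/833249) = (233/(-⅙) + 147/304)²*(-1/833249) = (233*(-6) + 147/304)²*(-1/833249) = (-1398 + 147/304)²*(-1/833249) = (-424845/304)²*(-1/833249) = (180493274025/92416)*(-1/833249) = -180493274025/77005539584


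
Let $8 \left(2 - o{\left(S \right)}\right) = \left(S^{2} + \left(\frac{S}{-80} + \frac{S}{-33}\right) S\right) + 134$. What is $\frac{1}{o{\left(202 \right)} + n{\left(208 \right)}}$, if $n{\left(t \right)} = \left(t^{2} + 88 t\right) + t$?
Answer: $\frac{5280}{300321473} \approx 1.7581 \cdot 10^{-5}$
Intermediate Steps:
$o{\left(S \right)} = - \frac{59}{4} - \frac{2527 S^{2}}{21120}$ ($o{\left(S \right)} = 2 - \frac{\left(S^{2} + \left(\frac{S}{-80} + \frac{S}{-33}\right) S\right) + 134}{8} = 2 - \frac{\left(S^{2} + \left(S \left(- \frac{1}{80}\right) + S \left(- \frac{1}{33}\right)\right) S\right) + 134}{8} = 2 - \frac{\left(S^{2} + \left(- \frac{S}{80} - \frac{S}{33}\right) S\right) + 134}{8} = 2 - \frac{\left(S^{2} + - \frac{113 S}{2640} S\right) + 134}{8} = 2 - \frac{\left(S^{2} - \frac{113 S^{2}}{2640}\right) + 134}{8} = 2 - \frac{\frac{2527 S^{2}}{2640} + 134}{8} = 2 - \frac{134 + \frac{2527 S^{2}}{2640}}{8} = 2 - \left(\frac{67}{4} + \frac{2527 S^{2}}{21120}\right) = - \frac{59}{4} - \frac{2527 S^{2}}{21120}$)
$n{\left(t \right)} = t^{2} + 89 t$
$\frac{1}{o{\left(202 \right)} + n{\left(208 \right)}} = \frac{1}{\left(- \frac{59}{4} - \frac{2527 \cdot 202^{2}}{21120}\right) + 208 \left(89 + 208\right)} = \frac{1}{\left(- \frac{59}{4} - \frac{25777927}{5280}\right) + 208 \cdot 297} = \frac{1}{\left(- \frac{59}{4} - \frac{25777927}{5280}\right) + 61776} = \frac{1}{- \frac{25855807}{5280} + 61776} = \frac{1}{\frac{300321473}{5280}} = \frac{5280}{300321473}$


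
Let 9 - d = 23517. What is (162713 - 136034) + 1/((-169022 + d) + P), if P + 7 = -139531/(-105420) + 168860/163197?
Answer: 4208180080016593587/157733801148313 ≈ 26679.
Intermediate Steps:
d = -23508 (d = 9 - 1*23517 = 9 - 23517 = -23508)
P = -3802730113/819248940 (P = -7 + (-139531/(-105420) + 168860/163197) = -7 + (-139531*(-1/105420) + 168860*(1/163197)) = -7 + (19933/15060 + 168860/163197) = -7 + 1932012467/819248940 = -3802730113/819248940 ≈ -4.6417)
(162713 - 136034) + 1/((-169022 + d) + P) = (162713 - 136034) + 1/((-169022 - 23508) - 3802730113/819248940) = 26679 + 1/(-192530 - 3802730113/819248940) = 26679 + 1/(-157733801148313/819248940) = 26679 - 819248940/157733801148313 = 4208180080016593587/157733801148313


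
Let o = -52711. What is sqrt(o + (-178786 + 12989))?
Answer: 2*I*sqrt(54627) ≈ 467.45*I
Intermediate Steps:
sqrt(o + (-178786 + 12989)) = sqrt(-52711 + (-178786 + 12989)) = sqrt(-52711 - 165797) = sqrt(-218508) = 2*I*sqrt(54627)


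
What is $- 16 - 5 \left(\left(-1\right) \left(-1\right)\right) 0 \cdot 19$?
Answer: $0$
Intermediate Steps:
$- 16 - 5 \left(\left(-1\right) \left(-1\right)\right) 0 \cdot 19 = - 16 \left(-5\right) 1 \cdot 0 \cdot 19 = - 16 \left(\left(-5\right) 0\right) 19 = \left(-16\right) 0 \cdot 19 = 0 \cdot 19 = 0$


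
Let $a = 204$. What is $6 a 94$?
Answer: $115056$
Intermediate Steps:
$6 a 94 = 6 \cdot 204 \cdot 94 = 1224 \cdot 94 = 115056$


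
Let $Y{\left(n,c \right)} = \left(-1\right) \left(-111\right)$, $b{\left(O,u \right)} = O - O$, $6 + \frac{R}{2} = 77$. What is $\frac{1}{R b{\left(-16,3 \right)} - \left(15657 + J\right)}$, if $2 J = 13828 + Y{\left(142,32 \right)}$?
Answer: $- \frac{2}{45253} \approx -4.4196 \cdot 10^{-5}$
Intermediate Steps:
$R = 142$ ($R = -12 + 2 \cdot 77 = -12 + 154 = 142$)
$b{\left(O,u \right)} = 0$
$Y{\left(n,c \right)} = 111$
$J = \frac{13939}{2}$ ($J = \frac{13828 + 111}{2} = \frac{1}{2} \cdot 13939 = \frac{13939}{2} \approx 6969.5$)
$\frac{1}{R b{\left(-16,3 \right)} - \left(15657 + J\right)} = \frac{1}{142 \cdot 0 - \frac{45253}{2}} = \frac{1}{0 - \frac{45253}{2}} = \frac{1}{- \frac{45253}{2}} = - \frac{2}{45253}$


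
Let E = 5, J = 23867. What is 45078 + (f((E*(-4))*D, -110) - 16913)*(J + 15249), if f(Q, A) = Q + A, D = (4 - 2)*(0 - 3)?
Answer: -661132670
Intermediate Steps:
D = -6 (D = 2*(-3) = -6)
f(Q, A) = A + Q
45078 + (f((E*(-4))*D, -110) - 16913)*(J + 15249) = 45078 + ((-110 + (5*(-4))*(-6)) - 16913)*(23867 + 15249) = 45078 + ((-110 - 20*(-6)) - 16913)*39116 = 45078 + ((-110 + 120) - 16913)*39116 = 45078 + (10 - 16913)*39116 = 45078 - 16903*39116 = 45078 - 661177748 = -661132670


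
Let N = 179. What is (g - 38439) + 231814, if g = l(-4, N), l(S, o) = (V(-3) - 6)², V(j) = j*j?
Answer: 193384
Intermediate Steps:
V(j) = j²
l(S, o) = 9 (l(S, o) = ((-3)² - 6)² = (9 - 6)² = 3² = 9)
g = 9
(g - 38439) + 231814 = (9 - 38439) + 231814 = -38430 + 231814 = 193384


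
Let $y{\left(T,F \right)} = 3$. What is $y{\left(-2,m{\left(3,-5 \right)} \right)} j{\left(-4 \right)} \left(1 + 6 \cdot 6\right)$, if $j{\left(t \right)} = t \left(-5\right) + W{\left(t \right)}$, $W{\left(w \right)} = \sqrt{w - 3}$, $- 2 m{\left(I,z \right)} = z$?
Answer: $2220 + 111 i \sqrt{7} \approx 2220.0 + 293.68 i$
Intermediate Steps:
$m{\left(I,z \right)} = - \frac{z}{2}$
$W{\left(w \right)} = \sqrt{-3 + w}$
$j{\left(t \right)} = \sqrt{-3 + t} - 5 t$ ($j{\left(t \right)} = t \left(-5\right) + \sqrt{-3 + t} = - 5 t + \sqrt{-3 + t} = \sqrt{-3 + t} - 5 t$)
$y{\left(-2,m{\left(3,-5 \right)} \right)} j{\left(-4 \right)} \left(1 + 6 \cdot 6\right) = 3 \left(\sqrt{-3 - 4} - -20\right) \left(1 + 6 \cdot 6\right) = 3 \left(\sqrt{-7} + 20\right) \left(1 + 36\right) = 3 \left(i \sqrt{7} + 20\right) 37 = 3 \left(20 + i \sqrt{7}\right) 37 = \left(60 + 3 i \sqrt{7}\right) 37 = 2220 + 111 i \sqrt{7}$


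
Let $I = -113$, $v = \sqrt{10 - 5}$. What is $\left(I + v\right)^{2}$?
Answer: $\left(113 - \sqrt{5}\right)^{2} \approx 12269.0$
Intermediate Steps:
$v = \sqrt{5} \approx 2.2361$
$\left(I + v\right)^{2} = \left(-113 + \sqrt{5}\right)^{2}$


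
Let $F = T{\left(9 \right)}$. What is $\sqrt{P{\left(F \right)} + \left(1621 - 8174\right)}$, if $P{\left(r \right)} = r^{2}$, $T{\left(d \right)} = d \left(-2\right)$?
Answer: $i \sqrt{6229} \approx 78.924 i$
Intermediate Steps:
$T{\left(d \right)} = - 2 d$
$F = -18$ ($F = \left(-2\right) 9 = -18$)
$\sqrt{P{\left(F \right)} + \left(1621 - 8174\right)} = \sqrt{\left(-18\right)^{2} + \left(1621 - 8174\right)} = \sqrt{324 + \left(1621 - 8174\right)} = \sqrt{324 - 6553} = \sqrt{-6229} = i \sqrt{6229}$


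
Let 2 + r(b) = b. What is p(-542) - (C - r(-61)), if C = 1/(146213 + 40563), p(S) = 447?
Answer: 71721983/186776 ≈ 384.00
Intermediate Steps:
r(b) = -2 + b
C = 1/186776 ≈ 5.3540e-6
p(-542) - (C - r(-61)) = 447 - (1/186776 - (-2 - 61)) = 447 - (1/186776 - 1*(-63)) = 447 - (1/186776 + 63) = 447 - 1*11766889/186776 = 447 - 11766889/186776 = 71721983/186776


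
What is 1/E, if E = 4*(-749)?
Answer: -1/2996 ≈ -0.00033378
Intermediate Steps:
E = -2996
1/E = 1/(-2996) = -1/2996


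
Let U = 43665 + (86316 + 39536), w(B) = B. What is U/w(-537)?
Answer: -169517/537 ≈ -315.67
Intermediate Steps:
U = 169517 (U = 43665 + 125852 = 169517)
U/w(-537) = 169517/(-537) = 169517*(-1/537) = -169517/537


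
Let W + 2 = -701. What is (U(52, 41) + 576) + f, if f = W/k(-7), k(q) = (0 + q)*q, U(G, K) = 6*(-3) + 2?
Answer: 26737/49 ≈ 545.65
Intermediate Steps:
W = -703 (W = -2 - 701 = -703)
U(G, K) = -16 (U(G, K) = -18 + 2 = -16)
k(q) = q² (k(q) = q*q = q²)
f = -703/49 (f = -703/((-7)²) = -703/49 ≈ -14.347)
(U(52, 41) + 576) + f = (-16 + 576) - 703/49 = 560 - 703/49 = 26737/49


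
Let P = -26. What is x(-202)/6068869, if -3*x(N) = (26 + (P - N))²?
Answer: -40804/18206607 ≈ -0.0022412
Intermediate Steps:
x(N) = -N²/3 (x(N) = -(26 + (-26 - N))²/3 = -N²/3)
x(-202)/6068869 = -⅓*(-202)²/6068869 = -⅓*40804*(1/6068869) = -40804/3*1/6068869 = -40804/18206607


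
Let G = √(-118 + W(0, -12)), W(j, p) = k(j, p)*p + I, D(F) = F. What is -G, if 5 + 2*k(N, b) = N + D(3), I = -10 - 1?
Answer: -3*I*√13 ≈ -10.817*I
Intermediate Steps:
I = -11
k(N, b) = -1 + N/2 (k(N, b) = -5/2 + (N + 3)/2 = -5/2 + (3 + N)/2 = -5/2 + (3/2 + N/2) = -1 + N/2)
W(j, p) = -11 + p*(-1 + j/2) (W(j, p) = (-1 + j/2)*p - 11 = p*(-1 + j/2) - 11 = -11 + p*(-1 + j/2))
G = 3*I*√13 (G = √(-118 + (-11 + (½)*(-12)*(-2 + 0))) = √(-118 + (-11 + (½)*(-12)*(-2))) = √(-118 + (-11 + 12)) = √(-118 + 1) = √(-117) = 3*I*√13 ≈ 10.817*I)
-G = -3*I*√13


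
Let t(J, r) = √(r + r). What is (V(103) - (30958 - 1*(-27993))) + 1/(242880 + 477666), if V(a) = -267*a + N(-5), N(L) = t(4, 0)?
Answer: -62292642791/720546 ≈ -86452.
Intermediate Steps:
t(J, r) = √2*√r (t(J, r) = √(2*r) = √2*√r)
N(L) = 0 (N(L) = √2*√0 = √2*0 = 0)
V(a) = -267*a (V(a) = -267*a + 0 = -267*a)
(V(103) - (30958 - 1*(-27993))) + 1/(242880 + 477666) = (-267*103 - (30958 - 1*(-27993))) + 1/(242880 + 477666) = (-27501 - (30958 + 27993)) + 1/720546 = (-27501 - 1*58951) + 1/720546 = (-27501 - 58951) + 1/720546 = -86452 + 1/720546 = -62292642791/720546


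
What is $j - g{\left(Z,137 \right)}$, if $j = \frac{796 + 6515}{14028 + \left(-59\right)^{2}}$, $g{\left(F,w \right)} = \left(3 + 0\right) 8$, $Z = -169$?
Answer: $- \frac{412905}{17509} \approx -23.582$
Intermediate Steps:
$g{\left(F,w \right)} = 24$ ($g{\left(F,w \right)} = 3 \cdot 8 = 24$)
$j = \frac{7311}{17509}$ ($j = \frac{7311}{14028 + 3481} = \frac{7311}{17509} \approx 0.41756$)
$j - g{\left(Z,137 \right)} = \frac{7311}{17509} - 24 = - \frac{412905}{17509}$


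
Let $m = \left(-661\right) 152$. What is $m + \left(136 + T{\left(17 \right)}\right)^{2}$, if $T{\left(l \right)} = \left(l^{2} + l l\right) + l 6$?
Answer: $565384$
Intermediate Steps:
$m = -100472$
$T{\left(l \right)} = 2 l^{2} + 6 l$ ($T{\left(l \right)} = \left(l^{2} + l^{2}\right) + 6 l = 2 l^{2} + 6 l$)
$m + \left(136 + T{\left(17 \right)}\right)^{2} = -100472 + \left(136 + 2 \cdot 17 \left(3 + 17\right)\right)^{2} = -100472 + \left(136 + 2 \cdot 17 \cdot 20\right)^{2} = -100472 + \left(136 + 680\right)^{2} = -100472 + 816^{2} = -100472 + 665856 = 565384$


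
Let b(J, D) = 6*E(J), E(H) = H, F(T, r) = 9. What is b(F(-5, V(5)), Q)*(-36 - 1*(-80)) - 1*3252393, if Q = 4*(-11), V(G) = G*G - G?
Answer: -3250017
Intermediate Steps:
V(G) = G² - G
Q = -44
b(J, D) = 6*J
b(F(-5, V(5)), Q)*(-36 - 1*(-80)) - 1*3252393 = (6*9)*(-36 - 1*(-80)) - 1*3252393 = 54*(-36 + 80) - 3252393 = 54*44 - 3252393 = 2376 - 3252393 = -3250017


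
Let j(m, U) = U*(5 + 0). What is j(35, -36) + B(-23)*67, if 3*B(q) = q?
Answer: -2081/3 ≈ -693.67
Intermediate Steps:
B(q) = q/3
j(m, U) = 5*U (j(m, U) = U*5 = 5*U)
j(35, -36) + B(-23)*67 = 5*(-36) + ((1/3)*(-23))*67 = -180 - 23/3*67 = -180 - 1541/3 = -2081/3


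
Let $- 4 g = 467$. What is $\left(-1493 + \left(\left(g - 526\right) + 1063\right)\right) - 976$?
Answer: $- \frac{8195}{4} \approx -2048.8$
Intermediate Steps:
$g = - \frac{467}{4}$ ($g = \left(- \frac{1}{4}\right) 467 = - \frac{467}{4} \approx -116.75$)
$\left(-1493 + \left(\left(g - 526\right) + 1063\right)\right) - 976 = \left(-1493 + \left(\left(- \frac{467}{4} - 526\right) + 1063\right)\right) - 976 = \left(-1493 + \left(- \frac{2571}{4} + 1063\right)\right) - 976 = \left(-1493 + \frac{1681}{4}\right) - 976 = - \frac{4291}{4} - 976 = - \frac{8195}{4}$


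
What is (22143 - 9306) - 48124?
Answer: -35287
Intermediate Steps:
(22143 - 9306) - 48124 = 12837 - 48124 = -35287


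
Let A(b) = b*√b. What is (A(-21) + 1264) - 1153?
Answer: 111 - 21*I*√21 ≈ 111.0 - 96.234*I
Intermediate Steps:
A(b) = b^(3/2)
(A(-21) + 1264) - 1153 = ((-21)^(3/2) + 1264) - 1153 = (-21*I*√21 + 1264) - 1153 = (1264 - 21*I*√21) - 1153 = 111 - 21*I*√21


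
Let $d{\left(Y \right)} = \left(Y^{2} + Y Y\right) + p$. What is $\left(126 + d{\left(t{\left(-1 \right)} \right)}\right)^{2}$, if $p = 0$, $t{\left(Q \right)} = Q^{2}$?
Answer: $16384$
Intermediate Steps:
$d{\left(Y \right)} = 2 Y^{2}$ ($d{\left(Y \right)} = \left(Y^{2} + Y Y\right) + 0 = \left(Y^{2} + Y^{2}\right) + 0 = 2 Y^{2} + 0 = 2 Y^{2}$)
$\left(126 + d{\left(t{\left(-1 \right)} \right)}\right)^{2} = \left(126 + 2 \left(\left(-1\right)^{2}\right)^{2}\right)^{2} = \left(126 + 2 \cdot 1^{2}\right)^{2} = \left(126 + 2 \cdot 1\right)^{2} = \left(126 + 2\right)^{2} = 128^{2} = 16384$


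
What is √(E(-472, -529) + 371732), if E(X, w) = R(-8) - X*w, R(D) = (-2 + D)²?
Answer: 4*√7634 ≈ 349.49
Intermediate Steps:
E(X, w) = 100 - X*w (E(X, w) = (-2 - 8)² - X*w = (-10)² - X*w = 100 - X*w)
√(E(-472, -529) + 371732) = √((100 - 1*(-472)*(-529)) + 371732) = √((100 - 249688) + 371732) = √(-249588 + 371732) = √122144 = 4*√7634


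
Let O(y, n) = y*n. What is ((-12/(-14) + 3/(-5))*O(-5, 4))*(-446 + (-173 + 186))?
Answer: 15588/7 ≈ 2226.9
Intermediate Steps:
O(y, n) = n*y
((-12/(-14) + 3/(-5))*O(-5, 4))*(-446 + (-173 + 186)) = ((-12/(-14) + 3/(-5))*(4*(-5)))*(-446 + (-173 + 186)) = ((-12*(-1/14) + 3*(-⅕))*(-20))*(-446 + 13) = ((6/7 - ⅗)*(-20))*(-433) = ((9/35)*(-20))*(-433) = -36/7*(-433) = 15588/7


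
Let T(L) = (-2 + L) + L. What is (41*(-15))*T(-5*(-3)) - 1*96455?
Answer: -113675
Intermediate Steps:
T(L) = -2 + 2*L
(41*(-15))*T(-5*(-3)) - 1*96455 = (41*(-15))*(-2 + 2*(-5*(-3))) - 1*96455 = -615*(-2 + 2*15) - 96455 = -615*(-2 + 30) - 96455 = -615*28 - 96455 = -17220 - 96455 = -113675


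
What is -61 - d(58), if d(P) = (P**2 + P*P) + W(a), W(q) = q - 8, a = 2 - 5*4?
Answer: -6763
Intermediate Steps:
a = -18 (a = 2 - 20 = -18)
W(q) = -8 + q
d(P) = -26 + 2*P**2 (d(P) = (P**2 + P*P) + (-8 - 18) = (P**2 + P**2) - 26 = 2*P**2 - 26 = -26 + 2*P**2)
-61 - d(58) = -61 - (-26 + 2*58**2) = -61 - (-26 + 2*3364) = -61 - (-26 + 6728) = -61 - 1*6702 = -61 - 6702 = -6763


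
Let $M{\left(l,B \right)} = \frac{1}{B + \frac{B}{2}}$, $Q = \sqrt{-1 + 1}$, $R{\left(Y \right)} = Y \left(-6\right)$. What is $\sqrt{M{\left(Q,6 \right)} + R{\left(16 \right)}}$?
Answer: $\frac{i \sqrt{863}}{3} \approx 9.7923 i$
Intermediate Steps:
$R{\left(Y \right)} = - 6 Y$
$Q = 0$ ($Q = \sqrt{0} = 0$)
$M{\left(l,B \right)} = \frac{2}{3 B}$ ($M{\left(l,B \right)} = \frac{1}{B + B \frac{1}{2}} = \frac{1}{B + \frac{B}{2}} = \frac{1}{\frac{3}{2} B} = \frac{2}{3 B}$)
$\sqrt{M{\left(Q,6 \right)} + R{\left(16 \right)}} = \sqrt{\frac{2}{3 \cdot 6} - 96} = \sqrt{\frac{2}{3} \cdot \frac{1}{6} - 96} = \sqrt{\frac{1}{9} - 96} = \sqrt{- \frac{863}{9}} = \frac{i \sqrt{863}}{3}$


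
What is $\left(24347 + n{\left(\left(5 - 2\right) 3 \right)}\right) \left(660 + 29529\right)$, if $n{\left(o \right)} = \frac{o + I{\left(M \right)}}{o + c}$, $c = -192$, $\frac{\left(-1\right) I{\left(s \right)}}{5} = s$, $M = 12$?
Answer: $\frac{44836219776}{61} \approx 7.3502 \cdot 10^{8}$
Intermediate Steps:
$I{\left(s \right)} = - 5 s$
$n{\left(o \right)} = \frac{-60 + o}{-192 + o}$ ($n{\left(o \right)} = \frac{o - 60}{o - 192} = \frac{o - 60}{-192 + o} = \frac{-60 + o}{-192 + o}$)
$\left(24347 + n{\left(\left(5 - 2\right) 3 \right)}\right) \left(660 + 29529\right) = \left(24347 + \frac{-60 + \left(5 - 2\right) 3}{-192 + \left(5 - 2\right) 3}\right) \left(660 + 29529\right) = \left(24347 + \frac{-60 + 3 \cdot 3}{-192 + 3 \cdot 3}\right) 30189 = \left(24347 + \frac{-60 + 9}{-192 + 9}\right) 30189 = \left(24347 + \frac{1}{-183} \left(-51\right)\right) 30189 = \left(24347 - - \frac{17}{61}\right) 30189 = \left(24347 + \frac{17}{61}\right) 30189 = \frac{1485184}{61} \cdot 30189 = \frac{44836219776}{61}$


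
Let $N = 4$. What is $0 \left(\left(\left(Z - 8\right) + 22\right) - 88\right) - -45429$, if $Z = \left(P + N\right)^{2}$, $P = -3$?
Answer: $45429$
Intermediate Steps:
$Z = 1$ ($Z = \left(-3 + 4\right)^{2} = 1^{2} = 1$)
$0 \left(\left(\left(Z - 8\right) + 22\right) - 88\right) - -45429 = 0 \left(\left(\left(1 - 8\right) + 22\right) - 88\right) - -45429 = 0 \left(\left(-7 + 22\right) - 88\right) + 45429 = 0 \left(15 - 88\right) + 45429 = 0 \left(-73\right) + 45429 = 0 + 45429 = 45429$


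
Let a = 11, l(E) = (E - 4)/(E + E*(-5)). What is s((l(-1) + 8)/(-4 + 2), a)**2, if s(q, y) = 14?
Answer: 196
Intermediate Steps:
l(E) = -(-4 + E)/(4*E) (l(E) = (-4 + E)/(E - 5*E) = (-4 + E)/((-4*E)) = (-4 + E)*(-1/(4*E)) = -(-4 + E)/(4*E))
s((l(-1) + 8)/(-4 + 2), a)**2 = 14**2 = 196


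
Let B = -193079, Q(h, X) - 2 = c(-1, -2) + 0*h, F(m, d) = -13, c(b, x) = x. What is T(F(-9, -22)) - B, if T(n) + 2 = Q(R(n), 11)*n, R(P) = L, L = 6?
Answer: 193077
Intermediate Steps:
R(P) = 6
Q(h, X) = 0 (Q(h, X) = 2 + (-2 + 0*h) = 2 + (-2 + 0) = 2 - 2 = 0)
T(n) = -2 (T(n) = -2 + 0*n = -2 + 0 = -2)
T(F(-9, -22)) - B = -2 - 1*(-193079) = -2 + 193079 = 193077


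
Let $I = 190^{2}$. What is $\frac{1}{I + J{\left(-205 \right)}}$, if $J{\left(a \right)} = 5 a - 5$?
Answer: $\frac{1}{35070} \approx 2.8514 \cdot 10^{-5}$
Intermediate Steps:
$J{\left(a \right)} = -5 + 5 a$
$I = 36100$
$\frac{1}{I + J{\left(-205 \right)}} = \frac{1}{36100 + \left(-5 + 5 \left(-205\right)\right)} = \frac{1}{36100 - 1030} = \frac{1}{35070}$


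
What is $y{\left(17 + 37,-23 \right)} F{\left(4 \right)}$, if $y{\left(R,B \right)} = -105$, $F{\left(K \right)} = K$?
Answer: $-420$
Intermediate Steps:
$y{\left(17 + 37,-23 \right)} F{\left(4 \right)} = \left(-105\right) 4 = -420$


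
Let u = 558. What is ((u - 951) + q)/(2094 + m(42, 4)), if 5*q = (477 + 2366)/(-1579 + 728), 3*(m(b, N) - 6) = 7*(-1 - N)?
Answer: -717882/3808225 ≈ -0.18851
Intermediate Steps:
m(b, N) = 11/3 - 7*N/3 (m(b, N) = 6 + (7*(-1 - N))/3 = 6 + (-7 - 7*N)/3 = 6 + (-7/3 - 7*N/3) = 11/3 - 7*N/3)
q = -2843/4255 (q = ((477 + 2366)/(-1579 + 728))/5 = (2843/(-851))/5 = (2843*(-1/851))/5 = (⅕)*(-2843/851) = -2843/4255 ≈ -0.66815)
((u - 951) + q)/(2094 + m(42, 4)) = ((558 - 951) - 2843/4255)/(2094 + (11/3 - 7/3*4)) = (-393 - 2843/4255)/(2094 + (11/3 - 28/3)) = -1675058/(4255*(2094 - 17/3)) = -1675058/(4255*6265/3) = -1675058/4255*3/6265 = -717882/3808225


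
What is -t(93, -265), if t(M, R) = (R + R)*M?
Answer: 49290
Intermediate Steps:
t(M, R) = 2*M*R (t(M, R) = (2*R)*M = 2*M*R)
-t(93, -265) = -2*93*(-265) = -1*(-49290) = 49290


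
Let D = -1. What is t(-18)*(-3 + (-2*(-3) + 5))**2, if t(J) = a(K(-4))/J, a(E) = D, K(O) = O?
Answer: 32/9 ≈ 3.5556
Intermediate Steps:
a(E) = -1
t(J) = -1/J
t(-18)*(-3 + (-2*(-3) + 5))**2 = (-1/(-18))*(-3 + (-2*(-3) + 5))**2 = (-1*(-1/18))*(-3 + (6 + 5))**2 = (-3 + 11)**2/18 = (1/18)*8**2 = (1/18)*64 = 32/9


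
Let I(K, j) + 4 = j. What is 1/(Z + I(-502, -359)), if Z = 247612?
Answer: 1/247249 ≈ 4.0445e-6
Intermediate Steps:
I(K, j) = -4 + j
1/(Z + I(-502, -359)) = 1/(247612 + (-4 - 359)) = 1/(247612 - 363) = 1/247249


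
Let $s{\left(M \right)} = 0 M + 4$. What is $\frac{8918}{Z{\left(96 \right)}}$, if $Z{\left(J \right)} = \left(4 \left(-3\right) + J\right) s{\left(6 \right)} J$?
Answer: $\frac{637}{2304} \approx 0.27648$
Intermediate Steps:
$s{\left(M \right)} = 4$ ($s{\left(M \right)} = 0 + 4 = 4$)
$Z{\left(J \right)} = J \left(-48 + 4 J\right)$ ($Z{\left(J \right)} = \left(4 \left(-3\right) + J\right) 4 J = \left(-12 + J\right) 4 J = \left(-48 + 4 J\right) J = J \left(-48 + 4 J\right)$)
$\frac{8918}{Z{\left(96 \right)}} = \frac{8918}{4 \cdot 96 \left(-12 + 96\right)} = \frac{8918}{4 \cdot 96 \cdot 84} = \frac{8918}{32256} = 8918 \cdot \frac{1}{32256} = \frac{637}{2304}$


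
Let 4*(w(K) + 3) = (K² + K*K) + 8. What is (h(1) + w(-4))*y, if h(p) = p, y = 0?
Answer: 0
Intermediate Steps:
w(K) = -1 + K²/2 (w(K) = -3 + ((K² + K*K) + 8)/4 = -3 + ((K² + K²) + 8)/4 = -3 + (2*K² + 8)/4 = -3 + (8 + 2*K²)/4 = -3 + (2 + K²/2) = -1 + K²/2)
(h(1) + w(-4))*y = (1 + (-1 + (½)*(-4)²))*0 = (1 + (-1 + (½)*16))*0 = (1 + (-1 + 8))*0 = (1 + 7)*0 = 8*0 = 0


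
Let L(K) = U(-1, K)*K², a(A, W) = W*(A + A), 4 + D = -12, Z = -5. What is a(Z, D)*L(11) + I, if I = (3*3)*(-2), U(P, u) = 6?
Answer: 116142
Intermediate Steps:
D = -16 (D = -4 - 12 = -16)
a(A, W) = 2*A*W (a(A, W) = W*(2*A) = 2*A*W)
I = -18 (I = 9*(-2) = -18)
L(K) = 6*K²
a(Z, D)*L(11) + I = (2*(-5)*(-16))*(6*11²) - 18 = 160*(6*121) - 18 = 160*726 - 18 = 116160 - 18 = 116142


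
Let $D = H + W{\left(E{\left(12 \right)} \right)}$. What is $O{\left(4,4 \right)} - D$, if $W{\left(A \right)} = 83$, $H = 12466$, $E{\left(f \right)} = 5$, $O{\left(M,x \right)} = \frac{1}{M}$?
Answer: $- \frac{50195}{4} \approx -12549.0$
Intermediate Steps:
$D = 12549$ ($D = 12466 + 83 = 12549$)
$O{\left(4,4 \right)} - D = \frac{1}{4} - 12549 = - \frac{50195}{4}$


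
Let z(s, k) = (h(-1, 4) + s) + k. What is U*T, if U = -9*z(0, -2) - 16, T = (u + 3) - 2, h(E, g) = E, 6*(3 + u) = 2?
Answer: -55/3 ≈ -18.333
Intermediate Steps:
u = -8/3 (u = -3 + (1/6)*2 = -3 + 1/3 = -8/3 ≈ -2.6667)
z(s, k) = -1 + k + s (z(s, k) = (-1 + s) + k = -1 + k + s)
T = -5/3 (T = (-8/3 + 3) - 2 = 1/3 - 2 = -5/3 ≈ -1.6667)
U = 11 (U = -9*(-1 - 2 + 0) - 16 = -9*(-3) - 16 = 27 - 16 = 11)
U*T = 11*(-5/3) = -55/3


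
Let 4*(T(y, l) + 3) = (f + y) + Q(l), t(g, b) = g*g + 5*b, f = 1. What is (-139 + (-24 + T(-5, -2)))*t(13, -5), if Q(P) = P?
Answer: -24120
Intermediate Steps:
t(g, b) = g² + 5*b
T(y, l) = -11/4 + l/4 + y/4 (T(y, l) = -3 + ((1 + y) + l)/4 = -3 + (1 + l + y)/4 = -3 + (¼ + l/4 + y/4) = -11/4 + l/4 + y/4)
(-139 + (-24 + T(-5, -2)))*t(13, -5) = (-139 + (-24 + (-11/4 + (¼)*(-2) + (¼)*(-5))))*(13² + 5*(-5)) = (-139 + (-24 + (-11/4 - ½ - 5/4)))*(169 - 25) = (-139 + (-24 - 9/2))*144 = (-139 - 57/2)*144 = -335/2*144 = -24120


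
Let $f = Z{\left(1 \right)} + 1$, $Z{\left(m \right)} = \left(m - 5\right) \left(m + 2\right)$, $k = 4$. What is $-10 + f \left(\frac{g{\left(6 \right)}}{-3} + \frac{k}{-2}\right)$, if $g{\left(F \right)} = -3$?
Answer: $1$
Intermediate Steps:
$Z{\left(m \right)} = \left(-5 + m\right) \left(2 + m\right)$
$f = -11$ ($f = \left(-10 + 1^{2} - 3\right) + 1 = \left(-10 + 1 - 3\right) + 1 = -12 + 1 = -11$)
$-10 + f \left(\frac{g{\left(6 \right)}}{-3} + \frac{k}{-2}\right) = -10 - 11 \left(- \frac{3}{-3} + \frac{4}{-2}\right) = -10 - 11 \left(\left(-3\right) \left(- \frac{1}{3}\right) + 4 \left(- \frac{1}{2}\right)\right) = -10 - 11 \left(1 - 2\right) = -10 - -11 = -10 + 11 = 1$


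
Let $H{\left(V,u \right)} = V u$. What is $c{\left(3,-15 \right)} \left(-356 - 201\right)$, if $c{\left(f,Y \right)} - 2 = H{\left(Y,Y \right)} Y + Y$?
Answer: $1887116$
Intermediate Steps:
$c{\left(f,Y \right)} = 2 + Y + Y^{3}$ ($c{\left(f,Y \right)} = 2 + \left(Y Y Y + Y\right) = 2 + \left(Y^{2} Y + Y\right) = 2 + \left(Y^{3} + Y\right) = 2 + \left(Y + Y^{3}\right) = 2 + Y + Y^{3}$)
$c{\left(3,-15 \right)} \left(-356 - 201\right) = \left(2 - 15 + \left(-15\right)^{3}\right) \left(-356 - 201\right) = \left(2 - 15 - 3375\right) \left(-557\right) = \left(-3388\right) \left(-557\right) = 1887116$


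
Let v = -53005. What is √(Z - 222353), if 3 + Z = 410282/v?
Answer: I*√624737605236310/53005 ≈ 471.55*I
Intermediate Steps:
Z = -569297/53005 (Z = -3 + 410282/(-53005) = -3 + 410282*(-1/53005) = -3 - 410282/53005 = -569297/53005 ≈ -10.740)
√(Z - 222353) = √(-569297/53005 - 222353) = √(-11786390062/53005) = I*√624737605236310/53005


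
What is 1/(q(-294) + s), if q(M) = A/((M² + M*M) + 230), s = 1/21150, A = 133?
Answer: 915276825/746513 ≈ 1226.1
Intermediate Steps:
s = 1/21150 ≈ 4.7281e-5
q(M) = 133/(230 + 2*M²) (q(M) = 133/((M² + M*M) + 230) = 133/((M² + M²) + 230) = 133/(2*M² + 230) = 133/(230 + 2*M²))
1/(q(-294) + s) = 1/(133/(2*(115 + (-294)²)) + 1/21150) = 1/(133/(2*(115 + 86436)) + 1/21150) = 1/((133/2)/86551 + 1/21150) = 1/((133/2)*(1/86551) + 1/21150) = 1/(133/173102 + 1/21150) = 1/(746513/915276825) = 915276825/746513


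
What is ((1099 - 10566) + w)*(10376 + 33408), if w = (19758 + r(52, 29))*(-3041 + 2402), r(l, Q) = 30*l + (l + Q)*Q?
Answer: -662569261120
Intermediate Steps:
r(l, Q) = 30*l + Q*(Q + l) (r(l, Q) = 30*l + (Q + l)*Q = 30*l + Q*(Q + l))
w = -15123213 (w = (19758 + (29**2 + 30*52 + 29*52))*(-3041 + 2402) = (19758 + (841 + 1560 + 1508))*(-639) = (19758 + 3909)*(-639) = 23667*(-639) = -15123213)
((1099 - 10566) + w)*(10376 + 33408) = ((1099 - 10566) - 15123213)*(10376 + 33408) = (-9467 - 15123213)*43784 = -15132680*43784 = -662569261120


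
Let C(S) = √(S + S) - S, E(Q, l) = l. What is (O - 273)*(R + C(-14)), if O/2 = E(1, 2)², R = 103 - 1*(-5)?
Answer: -32330 - 530*I*√7 ≈ -32330.0 - 1402.2*I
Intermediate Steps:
R = 108 (R = 103 + 5 = 108)
C(S) = -S + √2*√S (C(S) = √(2*S) - S = √2*√S - S = -S + √2*√S)
O = 8 (O = 2*2² = 2*4 = 8)
(O - 273)*(R + C(-14)) = (8 - 273)*(108 + (-1*(-14) + √2*√(-14))) = -265*(108 + (14 + √2*(I*√14))) = -265*(108 + (14 + 2*I*√7)) = -265*(122 + 2*I*√7) = -32330 - 530*I*√7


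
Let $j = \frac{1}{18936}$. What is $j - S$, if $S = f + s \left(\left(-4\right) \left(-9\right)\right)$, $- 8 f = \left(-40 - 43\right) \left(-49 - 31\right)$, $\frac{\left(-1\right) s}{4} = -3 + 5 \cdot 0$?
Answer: $\frac{7536529}{18936} \approx 398.0$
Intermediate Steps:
$s = 12$ ($s = - 4 \left(-3 + 5 \cdot 0\right) = - 4 \left(-3 + 0\right) = \left(-4\right) \left(-3\right) = 12$)
$f = -830$ ($f = - \frac{\left(-40 - 43\right) \left(-49 - 31\right)}{8} = - \frac{\left(-83\right) \left(-80\right)}{8} = \left(- \frac{1}{8}\right) 6640 = -830$)
$j = \frac{1}{18936} \approx 5.2809 \cdot 10^{-5}$
$S = -398$ ($S = -830 + 12 \left(\left(-4\right) \left(-9\right)\right) = -830 + 12 \cdot 36 = -830 + 432 = -398$)
$j - S = \frac{1}{18936} - -398 = \frac{1}{18936} + 398 = \frac{7536529}{18936}$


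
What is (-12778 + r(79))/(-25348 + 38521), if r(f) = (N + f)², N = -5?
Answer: -2434/4391 ≈ -0.55432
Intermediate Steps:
r(f) = (-5 + f)²
(-12778 + r(79))/(-25348 + 38521) = (-12778 + (-5 + 79)²)/(-25348 + 38521) = (-12778 + 74²)/13173 = (-12778 + 5476)*(1/13173) = -7302*1/13173 = -2434/4391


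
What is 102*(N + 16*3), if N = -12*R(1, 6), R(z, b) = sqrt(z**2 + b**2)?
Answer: 4896 - 1224*sqrt(37) ≈ -2549.3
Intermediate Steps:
R(z, b) = sqrt(b**2 + z**2)
N = -12*sqrt(37) (N = -12*sqrt(6**2 + 1**2) = -12*sqrt(36 + 1) = -12*sqrt(37) ≈ -72.993)
102*(N + 16*3) = 102*(-12*sqrt(37) + 16*3) = 102*(-12*sqrt(37) + 48) = 102*(48 - 12*sqrt(37)) = 4896 - 1224*sqrt(37)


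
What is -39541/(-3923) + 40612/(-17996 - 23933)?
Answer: 1498593713/164487467 ≈ 9.1107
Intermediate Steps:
-39541/(-3923) + 40612/(-17996 - 23933) = -39541*(-1/3923) + 40612/(-41929) = 39541/3923 + 40612*(-1/41929) = 39541/3923 - 40612/41929 = 1498593713/164487467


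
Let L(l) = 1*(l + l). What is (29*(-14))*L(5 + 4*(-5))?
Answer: 12180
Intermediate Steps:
L(l) = 2*l (L(l) = 1*(2*l) = 2*l)
(29*(-14))*L(5 + 4*(-5)) = (29*(-14))*(2*(5 + 4*(-5))) = -812*(5 - 20) = -812*(-15) = -406*(-30) = 12180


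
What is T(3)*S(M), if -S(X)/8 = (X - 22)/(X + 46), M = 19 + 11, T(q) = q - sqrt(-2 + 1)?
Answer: -48/19 + 16*I/19 ≈ -2.5263 + 0.8421*I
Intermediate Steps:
T(q) = q - I (T(q) = q - sqrt(-1) = q - I)
M = 30
S(X) = -8*(-22 + X)/(46 + X) (S(X) = -8*(X - 22)/(X + 46) = -8*(-22 + X)/(46 + X))
T(3)*S(M) = (3 - I)*(8*(22 - 1*30)/(46 + 30)) = (3 - I)*(8*(22 - 30)/76) = (3 - I)*(8*(1/76)*(-8)) = (3 - I)*(-16/19) = -48/19 + 16*I/19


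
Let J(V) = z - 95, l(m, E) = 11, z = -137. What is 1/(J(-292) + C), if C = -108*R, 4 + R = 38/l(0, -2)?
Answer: -11/1904 ≈ -0.0057773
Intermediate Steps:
J(V) = -232 (J(V) = -137 - 95 = -232)
R = -6/11 (R = -4 + 38/11 = -6/11 ≈ -0.54545)
C = 648/11 (C = -108*(-6/11) = 648/11 ≈ 58.909)
1/(J(-292) + C) = 1/(-232 + 648/11) = 1/(-1904/11) = -11/1904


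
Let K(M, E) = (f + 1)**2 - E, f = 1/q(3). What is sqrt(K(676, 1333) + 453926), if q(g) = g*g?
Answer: sqrt(36660133)/9 ≈ 672.75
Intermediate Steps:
q(g) = g**2
f = 1/9 (f = 1/(3**2) = 1/9 ≈ 0.11111)
K(M, E) = 100/81 - E (K(M, E) = (1/9 + 1)**2 - E = (10/9)**2 - E = 100/81 - E)
sqrt(K(676, 1333) + 453926) = sqrt((100/81 - 1*1333) + 453926) = sqrt((100/81 - 1333) + 453926) = sqrt(-107873/81 + 453926) = sqrt(36660133/81) = sqrt(36660133)/9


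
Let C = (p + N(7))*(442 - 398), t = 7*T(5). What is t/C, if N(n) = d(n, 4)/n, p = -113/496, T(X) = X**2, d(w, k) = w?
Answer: 21700/4213 ≈ 5.1507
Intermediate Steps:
p = -113/496 (p = -113*1/496 = -113/496 ≈ -0.22782)
N(n) = 1 (N(n) = n/n = 1)
t = 175 (t = 7*5**2 = 7*25 = 175)
C = 4213/124 (C = (-113/496 + 1)*(442 - 398) = (383/496)*44 = 4213/124 ≈ 33.976)
t/C = 175/(4213/124) = 175*(124/4213) = 21700/4213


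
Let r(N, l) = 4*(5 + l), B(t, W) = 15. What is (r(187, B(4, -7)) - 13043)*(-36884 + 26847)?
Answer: 130109631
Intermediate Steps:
r(N, l) = 20 + 4*l
(r(187, B(4, -7)) - 13043)*(-36884 + 26847) = ((20 + 4*15) - 13043)*(-36884 + 26847) = ((20 + 60) - 13043)*(-10037) = (80 - 13043)*(-10037) = -12963*(-10037) = 130109631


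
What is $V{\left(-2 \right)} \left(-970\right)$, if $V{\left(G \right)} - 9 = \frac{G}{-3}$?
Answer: $- \frac{28130}{3} \approx -9376.7$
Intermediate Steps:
$V{\left(G \right)} = 9 - \frac{G}{3}$ ($V{\left(G \right)} = 9 + \frac{G}{-3} = 9 + G \left(- \frac{1}{3}\right) = 9 - \frac{G}{3}$)
$V{\left(-2 \right)} \left(-970\right) = \left(9 - - \frac{2}{3}\right) \left(-970\right) = \left(9 + \frac{2}{3}\right) \left(-970\right) = \frac{29}{3} \left(-970\right) = - \frac{28130}{3}$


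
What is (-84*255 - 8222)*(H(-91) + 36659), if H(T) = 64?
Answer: -1088543166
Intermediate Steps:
(-84*255 - 8222)*(H(-91) + 36659) = (-84*255 - 8222)*(64 + 36659) = (-21420 - 8222)*36723 = -29642*36723 = -1088543166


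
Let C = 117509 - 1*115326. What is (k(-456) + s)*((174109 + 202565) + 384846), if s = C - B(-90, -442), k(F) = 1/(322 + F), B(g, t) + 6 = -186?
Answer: 121176489240/67 ≈ 1.8086e+9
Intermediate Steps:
B(g, t) = -192 (B(g, t) = -6 - 186 = -192)
C = 2183 (C = 117509 - 115326 = 2183)
s = 2375 (s = 2183 - 1*(-192) = 2183 + 192 = 2375)
(k(-456) + s)*((174109 + 202565) + 384846) = (1/(322 - 456) + 2375)*((174109 + 202565) + 384846) = (1/(-134) + 2375)*(376674 + 384846) = (-1/134 + 2375)*761520 = (318249/134)*761520 = 121176489240/67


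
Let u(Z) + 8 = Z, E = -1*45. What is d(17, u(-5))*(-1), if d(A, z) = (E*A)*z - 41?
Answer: -9904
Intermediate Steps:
E = -45
u(Z) = -8 + Z
d(A, z) = -41 - 45*A*z (d(A, z) = (-45*A)*z - 41 = -45*A*z - 41 = -41 - 45*A*z)
d(17, u(-5))*(-1) = (-41 - 45*17*(-8 - 5))*(-1) = (-41 - 45*17*(-13))*(-1) = (-41 + 9945)*(-1) = 9904*(-1) = -9904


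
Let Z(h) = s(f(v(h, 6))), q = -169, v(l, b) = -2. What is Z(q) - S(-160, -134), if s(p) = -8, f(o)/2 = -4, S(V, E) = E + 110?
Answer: 16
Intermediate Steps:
S(V, E) = 110 + E
f(o) = -8 (f(o) = 2*(-4) = -8)
Z(h) = -8
Z(q) - S(-160, -134) = -8 - (110 - 134) = -8 - 1*(-24) = -8 + 24 = 16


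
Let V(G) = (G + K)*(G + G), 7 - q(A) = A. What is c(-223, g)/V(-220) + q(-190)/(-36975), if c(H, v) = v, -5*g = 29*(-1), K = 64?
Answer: -11829/2255968 ≈ -0.0052434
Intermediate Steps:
q(A) = 7 - A
g = 29/5 (g = -29*(-1)/5 = -⅕*(-29) = 29/5 ≈ 5.8000)
V(G) = 2*G*(64 + G) (V(G) = (G + 64)*(G + G) = (64 + G)*(2*G) = 2*G*(64 + G))
c(-223, g)/V(-220) + q(-190)/(-36975) = 29/(5*((2*(-220)*(64 - 220)))) + (7 - 1*(-190))/(-36975) = 29/(5*((2*(-220)*(-156)))) + (7 + 190)*(-1/36975) = (29/5)/68640 + 197*(-1/36975) = (29/5)*(1/68640) - 197/36975 = 29/343200 - 197/36975 = -11829/2255968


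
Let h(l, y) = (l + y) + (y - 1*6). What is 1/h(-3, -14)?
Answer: -1/37 ≈ -0.027027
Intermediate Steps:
h(l, y) = -6 + l + 2*y (h(l, y) = (l + y) + (y - 6) = (l + y) + (-6 + y) = -6 + l + 2*y)
1/h(-3, -14) = 1/(-6 - 3 + 2*(-14)) = 1/(-6 - 3 - 28) = 1/(-37) = -1/37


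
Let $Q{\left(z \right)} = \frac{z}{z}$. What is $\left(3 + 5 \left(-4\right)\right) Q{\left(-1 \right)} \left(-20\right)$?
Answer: $340$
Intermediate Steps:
$Q{\left(z \right)} = 1$
$\left(3 + 5 \left(-4\right)\right) Q{\left(-1 \right)} \left(-20\right) = \left(3 + 5 \left(-4\right)\right) 1 \left(-20\right) = \left(3 - 20\right) \left(-20\right) = \left(-17\right) \left(-20\right) = 340$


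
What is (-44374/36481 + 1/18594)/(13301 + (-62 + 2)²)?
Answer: -825053675/11464416694314 ≈ -7.1966e-5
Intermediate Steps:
(-44374/36481 + 1/18594)/(13301 + (-62 + 2)²) = (-44374*1/36481 + 1/18594)/(13301 + (-60)²) = (-44374/36481 + 1/18594)/(13301 + 3600) = -825053675/678327714/16901 = -825053675/678327714*1/16901 = -825053675/11464416694314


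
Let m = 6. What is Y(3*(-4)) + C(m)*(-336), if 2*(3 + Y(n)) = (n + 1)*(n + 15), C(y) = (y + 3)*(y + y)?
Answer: -72615/2 ≈ -36308.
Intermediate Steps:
C(y) = 2*y*(3 + y) (C(y) = (3 + y)*(2*y) = 2*y*(3 + y))
Y(n) = -3 + (1 + n)*(15 + n)/2 (Y(n) = -3 + ((n + 1)*(n + 15))/2 = -3 + ((1 + n)*(15 + n))/2 = -3 + (1 + n)*(15 + n)/2)
Y(3*(-4)) + C(m)*(-336) = (9/2 + (3*(-4))**2/2 + 8*(3*(-4))) + (2*6*(3 + 6))*(-336) = (9/2 + (1/2)*(-12)**2 + 8*(-12)) + (2*6*9)*(-336) = (9/2 + (1/2)*144 - 96) + 108*(-336) = (9/2 + 72 - 96) - 36288 = -39/2 - 36288 = -72615/2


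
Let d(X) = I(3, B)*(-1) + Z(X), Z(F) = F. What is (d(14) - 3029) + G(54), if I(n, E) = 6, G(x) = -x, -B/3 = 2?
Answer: -3075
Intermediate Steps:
B = -6 (B = -3*2 = -6)
d(X) = -6 + X (d(X) = 6*(-1) + X = -6 + X)
(d(14) - 3029) + G(54) = ((-6 + 14) - 3029) - 1*54 = (8 - 3029) - 54 = -3021 - 54 = -3075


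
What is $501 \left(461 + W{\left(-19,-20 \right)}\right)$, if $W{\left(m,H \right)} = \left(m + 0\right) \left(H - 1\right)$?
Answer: $430860$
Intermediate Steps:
$W{\left(m,H \right)} = m \left(-1 + H\right)$
$501 \left(461 + W{\left(-19,-20 \right)}\right) = 501 \left(461 - 19 \left(-1 - 20\right)\right) = 501 \left(461 - -399\right) = 501 \left(461 + 399\right) = 501 \cdot 860 = 430860$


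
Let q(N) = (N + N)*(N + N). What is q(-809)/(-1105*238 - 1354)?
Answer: -654481/66086 ≈ -9.9035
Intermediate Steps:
q(N) = 4*N**2 (q(N) = (2*N)*(2*N) = 4*N**2)
q(-809)/(-1105*238 - 1354) = (4*(-809)**2)/(-1105*238 - 1354) = (4*654481)/(-262990 - 1354) = 2617924/(-264344) = 2617924*(-1/264344) = -654481/66086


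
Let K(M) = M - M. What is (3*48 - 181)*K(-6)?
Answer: 0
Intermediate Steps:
K(M) = 0
(3*48 - 181)*K(-6) = (3*48 - 181)*0 = (144 - 181)*0 = -37*0 = 0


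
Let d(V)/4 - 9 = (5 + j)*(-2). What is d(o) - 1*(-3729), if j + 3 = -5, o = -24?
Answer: 3789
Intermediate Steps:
j = -8 (j = -3 - 5 = -8)
d(V) = 60 (d(V) = 36 + 4*((5 - 8)*(-2)) = 36 + 4*(-3*(-2)) = 36 + 4*6 = 36 + 24 = 60)
d(o) - 1*(-3729) = 60 - 1*(-3729) = 60 + 3729 = 3789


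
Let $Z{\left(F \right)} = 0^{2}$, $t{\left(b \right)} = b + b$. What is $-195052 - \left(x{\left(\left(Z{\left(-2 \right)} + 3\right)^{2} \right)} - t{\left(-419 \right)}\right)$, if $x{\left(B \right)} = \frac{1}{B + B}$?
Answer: $- \frac{3526021}{18} \approx -1.9589 \cdot 10^{5}$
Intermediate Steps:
$t{\left(b \right)} = 2 b$
$Z{\left(F \right)} = 0$
$x{\left(B \right)} = \frac{1}{2 B}$
$-195052 - \left(x{\left(\left(Z{\left(-2 \right)} + 3\right)^{2} \right)} - t{\left(-419 \right)}\right) = -195052 - \left(\frac{1}{2 \left(0 + 3\right)^{2}} - 2 \left(-419\right)\right) = -195052 - \left(\frac{1}{2 \cdot 3^{2}} - -838\right) = -195052 - \left(\frac{1}{2 \cdot 9} + 838\right) = -195052 - \left(\frac{1}{2} \cdot \frac{1}{9} + 838\right) = -195052 - \left(\frac{1}{18} + 838\right) = -195052 - \frac{15085}{18} = - \frac{3526021}{18}$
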